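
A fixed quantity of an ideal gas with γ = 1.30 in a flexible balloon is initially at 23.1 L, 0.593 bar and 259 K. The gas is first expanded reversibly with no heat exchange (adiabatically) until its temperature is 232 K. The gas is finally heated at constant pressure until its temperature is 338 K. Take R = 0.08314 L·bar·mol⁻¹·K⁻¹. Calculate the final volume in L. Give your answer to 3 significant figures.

V₃ ≈ 48.6 L

Reversible adiabatic, γ = 1.30: P₂ = P₁·(T₂/T₁)^(γ/(γ−1)) = 0.3680 bar; V₂ = V₁·(T₁/T₂)^(1/(γ−1)) = 33.34 L.
Isobaric, so V/T is constant: P₃ = P₂; V₃ = V₂·(T₃/T₂) = 48.58 L.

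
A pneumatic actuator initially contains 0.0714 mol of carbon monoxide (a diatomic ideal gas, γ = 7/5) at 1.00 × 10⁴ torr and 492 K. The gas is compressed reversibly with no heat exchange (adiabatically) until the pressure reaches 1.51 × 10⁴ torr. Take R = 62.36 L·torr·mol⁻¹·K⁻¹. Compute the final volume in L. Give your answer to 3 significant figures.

From PV = nRT: V₁ = nRT₁/P₁ = 0.2191 L.
Reversible adiabatic, γ = 7/5: T₂ = T₁·(P₂/P₁)^((γ−1)/γ) = 553.5 K; V₂ = V₁·(P₁/P₂)^(1/γ) = 0.1632 L.

V₂ ≈ 0.163 L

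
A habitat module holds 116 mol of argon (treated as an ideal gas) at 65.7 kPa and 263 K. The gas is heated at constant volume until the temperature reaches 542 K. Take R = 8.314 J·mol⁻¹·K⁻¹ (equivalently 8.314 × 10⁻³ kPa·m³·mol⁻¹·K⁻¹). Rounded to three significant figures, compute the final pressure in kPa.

From PV = nRT: V₁ = nRT₁/P₁ = 3.861 m³.
Isochoric, so P/T is constant: V₂ = V₁; P₂ = P₁·(T₂/T₁) = 135.4 kPa.

P₂ ≈ 135 kPa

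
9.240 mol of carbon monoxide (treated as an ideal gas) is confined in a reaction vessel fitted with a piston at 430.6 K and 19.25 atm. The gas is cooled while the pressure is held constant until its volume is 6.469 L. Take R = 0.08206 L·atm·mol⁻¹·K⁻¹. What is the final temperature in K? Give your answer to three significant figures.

T₂ ≈ 164 K

From PV = nRT: V₁ = nRT₁/P₁ = 16.96 L.
P constant ⇒ V ∝ T: P₂ = P₁; T₂ = T₁·(V₂/V₁) = 164.2 K.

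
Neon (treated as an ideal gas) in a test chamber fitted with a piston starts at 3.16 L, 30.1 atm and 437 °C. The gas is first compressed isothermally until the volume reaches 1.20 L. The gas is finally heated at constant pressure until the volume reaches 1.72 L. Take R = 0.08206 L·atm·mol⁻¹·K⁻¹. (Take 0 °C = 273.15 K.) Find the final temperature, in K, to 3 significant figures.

T₃ ≈ 1.02e+03 K

Convert: T₁ = 710.1 K.
Isothermal, so P V is constant: T₂ = T₁; P₂ = P₁·(V₁/V₂) = 79.26 atm.
P constant ⇒ V ∝ T: P₃ = P₂; T₃ = T₂·(V₃/V₂) = 1018 K.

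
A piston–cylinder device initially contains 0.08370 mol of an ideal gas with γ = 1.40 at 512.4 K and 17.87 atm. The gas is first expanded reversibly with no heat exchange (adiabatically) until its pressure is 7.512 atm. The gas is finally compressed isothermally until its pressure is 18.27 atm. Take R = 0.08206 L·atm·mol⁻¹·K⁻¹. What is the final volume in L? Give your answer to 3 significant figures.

From PV = nRT: V₁ = nRT₁/P₁ = 0.1969 L.
Adiabatic (γ = 1.40), T V^(γ−1) and P V^γ constant: T₂ = T₁·(P₂/P₁)^((γ−1)/γ) = 400.0 K; V₂ = V₁·(P₁/P₂)^(1/γ) = 0.3657 L.
T constant ⇒ Boyle's law P V = const: T₃ = T₂; V₃ = V₂·(P₂/P₃) = 0.1504 L.

V₃ ≈ 0.150 L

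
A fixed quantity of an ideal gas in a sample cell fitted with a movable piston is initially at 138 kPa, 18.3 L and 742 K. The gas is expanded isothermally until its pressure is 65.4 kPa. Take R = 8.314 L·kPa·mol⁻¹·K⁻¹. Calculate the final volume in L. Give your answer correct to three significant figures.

V₂ ≈ 38.6 L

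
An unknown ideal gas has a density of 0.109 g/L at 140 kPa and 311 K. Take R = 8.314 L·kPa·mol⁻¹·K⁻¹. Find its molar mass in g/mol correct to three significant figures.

ρ = PM/(RT) ⇒ M = ρRT/P = (0.109 × 8.314 × 311.0) / 140

M ≈ 2.01 g/mol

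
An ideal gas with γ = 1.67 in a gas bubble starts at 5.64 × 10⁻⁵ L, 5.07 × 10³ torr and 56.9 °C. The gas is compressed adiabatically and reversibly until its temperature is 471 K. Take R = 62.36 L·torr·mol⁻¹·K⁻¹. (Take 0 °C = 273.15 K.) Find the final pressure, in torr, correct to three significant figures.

P₂ ≈ 1.23e+04 torr

Convert: T₁ = 330.0 K.
Adiabatic (γ = 1.67), T V^(γ−1) and P V^γ constant: P₂ = P₁·(T₂/T₁)^(γ/(γ−1)) = 1.230e+04 torr; V₂ = V₁·(T₁/T₂)^(1/(γ−1)) = 3.317e-05 L.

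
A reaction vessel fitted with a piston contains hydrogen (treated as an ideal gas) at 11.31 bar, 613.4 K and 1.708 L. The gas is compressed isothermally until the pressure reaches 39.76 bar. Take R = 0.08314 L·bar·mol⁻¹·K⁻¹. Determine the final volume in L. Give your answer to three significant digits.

V₂ ≈ 0.486 L

T constant ⇒ Boyle's law P V = const: T₂ = T₁; V₂ = V₁·(P₁/P₂) = 0.4859 L.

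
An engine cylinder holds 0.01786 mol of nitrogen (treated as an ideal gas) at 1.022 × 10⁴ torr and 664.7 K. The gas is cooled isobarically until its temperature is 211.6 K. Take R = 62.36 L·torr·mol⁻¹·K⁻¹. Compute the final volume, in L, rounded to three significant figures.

V₂ ≈ 0.0231 L

From PV = nRT: V₁ = nRT₁/P₁ = 0.07244 L.
P constant ⇒ V ∝ T: P₂ = P₁; V₂ = V₁·(T₂/T₁) = 0.02306 L.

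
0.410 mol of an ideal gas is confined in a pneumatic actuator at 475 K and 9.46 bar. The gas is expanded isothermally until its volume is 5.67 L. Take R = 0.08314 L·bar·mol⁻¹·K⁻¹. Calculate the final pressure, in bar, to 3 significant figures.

From PV = nRT: V₁ = nRT₁/P₁ = 1.712 L.
Isothermal, so P V is constant: T₂ = T₁; P₂ = P₁·(V₁/V₂) = 2.856 bar.

P₂ ≈ 2.86 bar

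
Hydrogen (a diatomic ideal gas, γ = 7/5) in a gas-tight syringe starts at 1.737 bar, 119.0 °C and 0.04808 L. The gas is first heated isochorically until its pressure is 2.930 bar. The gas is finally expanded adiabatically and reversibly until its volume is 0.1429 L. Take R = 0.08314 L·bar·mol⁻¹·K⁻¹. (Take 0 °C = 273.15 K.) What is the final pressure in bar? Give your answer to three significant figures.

Convert: T₁ = 392.1 K.
Isochoric, so P/T is constant: V₂ = V₁; T₂ = T₁·(P₂/P₁) = 661.5 K.
Adiabatic (γ = 7/5), T V^(γ−1) and P V^γ constant: T₃ = T₂·(V₂/V₃)^(γ−1) = 427.9 K; P₃ = P₂·(V₂/V₃)^γ = 0.6376 bar.

P₃ ≈ 0.638 bar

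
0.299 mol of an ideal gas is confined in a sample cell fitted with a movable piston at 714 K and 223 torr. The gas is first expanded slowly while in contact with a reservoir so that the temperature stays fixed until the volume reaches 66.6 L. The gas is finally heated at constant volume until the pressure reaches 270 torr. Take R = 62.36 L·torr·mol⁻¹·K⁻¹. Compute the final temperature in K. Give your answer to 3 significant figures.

T₃ ≈ 964 K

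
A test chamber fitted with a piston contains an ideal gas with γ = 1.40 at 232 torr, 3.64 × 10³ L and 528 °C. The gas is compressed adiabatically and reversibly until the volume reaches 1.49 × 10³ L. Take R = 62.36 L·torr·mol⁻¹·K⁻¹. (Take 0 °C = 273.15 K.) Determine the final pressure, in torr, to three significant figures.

P₂ ≈ 810 torr

Convert: T₁ = 801.1 K.
Adiabatic (γ = 1.40), T V^(γ−1) and P V^γ constant: T₂ = T₁·(V₁/V₂)^(γ−1) = 1145 K; P₂ = P₁·(V₁/V₂)^γ = 810.2 torr.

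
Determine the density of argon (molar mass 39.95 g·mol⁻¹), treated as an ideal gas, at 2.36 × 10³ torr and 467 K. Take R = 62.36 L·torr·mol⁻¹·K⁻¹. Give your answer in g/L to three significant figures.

ρ = PM/(RT) = (2.36e+03 × 39.95) / (62.36 × 467.0)

ρ ≈ 3.24 g/L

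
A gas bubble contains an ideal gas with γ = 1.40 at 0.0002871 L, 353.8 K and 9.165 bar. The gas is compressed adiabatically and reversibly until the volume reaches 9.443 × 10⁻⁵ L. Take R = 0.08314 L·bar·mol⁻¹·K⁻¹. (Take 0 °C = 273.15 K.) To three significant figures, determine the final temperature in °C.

Adiabatic (γ = 1.40), T V^(γ−1) and P V^γ constant: T₂ = T₁·(V₁/V₂)^(γ−1) = 552.0 K; P₂ = P₁·(V₁/V₂)^γ = 43.47 bar.

T₂ ≈ 279 °C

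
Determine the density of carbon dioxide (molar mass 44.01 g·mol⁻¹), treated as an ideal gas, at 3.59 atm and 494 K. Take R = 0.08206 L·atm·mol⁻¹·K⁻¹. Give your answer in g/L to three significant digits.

ρ = PM/(RT) = (3.59 × 44.01) / (0.08206 × 494.0)

ρ ≈ 3.90 g/L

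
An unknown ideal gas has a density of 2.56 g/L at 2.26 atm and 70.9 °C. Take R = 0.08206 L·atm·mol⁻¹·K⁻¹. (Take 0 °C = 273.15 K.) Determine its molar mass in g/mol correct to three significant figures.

M ≈ 32.0 g/mol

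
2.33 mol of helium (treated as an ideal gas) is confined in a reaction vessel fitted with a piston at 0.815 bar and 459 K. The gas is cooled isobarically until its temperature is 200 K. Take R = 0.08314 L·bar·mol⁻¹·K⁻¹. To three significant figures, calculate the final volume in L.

From PV = nRT: V₁ = nRT₁/P₁ = 109.1 L.
Isobaric, so V/T is constant: P₂ = P₁; V₂ = V₁·(T₂/T₁) = 47.54 L.

V₂ ≈ 47.5 L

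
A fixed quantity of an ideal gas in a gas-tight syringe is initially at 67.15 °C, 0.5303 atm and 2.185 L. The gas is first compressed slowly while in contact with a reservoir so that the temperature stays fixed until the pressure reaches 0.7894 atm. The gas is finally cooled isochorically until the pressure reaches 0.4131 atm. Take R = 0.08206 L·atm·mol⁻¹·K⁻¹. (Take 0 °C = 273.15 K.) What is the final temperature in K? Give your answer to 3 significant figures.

T₃ ≈ 178 K

Convert: T₁ = 340.3 K.
T constant ⇒ Boyle's law P V = const: T₂ = T₁; V₂ = V₁·(P₁/P₂) = 1.468 L.
Isochoric, so P/T is constant: V₃ = V₂; T₃ = T₂·(P₃/P₂) = 178.1 K.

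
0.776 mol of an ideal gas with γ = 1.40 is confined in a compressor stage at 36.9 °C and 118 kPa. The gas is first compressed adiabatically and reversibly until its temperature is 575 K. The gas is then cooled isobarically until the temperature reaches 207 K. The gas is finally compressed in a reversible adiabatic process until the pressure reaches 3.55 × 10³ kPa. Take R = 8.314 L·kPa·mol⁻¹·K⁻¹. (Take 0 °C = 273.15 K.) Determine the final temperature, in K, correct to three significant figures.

T₄ ≈ 295 K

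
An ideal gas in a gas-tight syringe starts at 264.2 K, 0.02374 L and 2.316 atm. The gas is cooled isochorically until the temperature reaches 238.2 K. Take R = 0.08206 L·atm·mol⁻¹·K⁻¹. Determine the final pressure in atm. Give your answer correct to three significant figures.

P₂ ≈ 2.09 atm

Isochoric, so P/T is constant: V₂ = V₁; P₂ = P₁·(T₂/T₁) = 2.088 atm.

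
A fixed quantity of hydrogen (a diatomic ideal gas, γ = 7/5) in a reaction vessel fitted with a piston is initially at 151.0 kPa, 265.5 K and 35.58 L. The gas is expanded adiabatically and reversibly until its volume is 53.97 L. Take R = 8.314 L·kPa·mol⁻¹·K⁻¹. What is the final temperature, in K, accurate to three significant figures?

T₂ ≈ 225 K

Adiabatic (γ = 7/5), T V^(γ−1) and P V^γ constant: T₂ = T₁·(V₁/V₂)^(γ−1) = 224.7 K; P₂ = P₁·(V₁/V₂)^γ = 84.27 kPa.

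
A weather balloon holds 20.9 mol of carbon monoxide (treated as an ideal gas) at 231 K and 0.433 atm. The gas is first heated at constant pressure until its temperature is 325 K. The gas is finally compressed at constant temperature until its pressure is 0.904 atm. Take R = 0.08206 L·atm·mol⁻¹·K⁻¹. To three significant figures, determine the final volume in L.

V₃ ≈ 617 L

From PV = nRT: V₁ = nRT₁/P₁ = 915.0 L.
P constant ⇒ V ∝ T: P₂ = P₁; V₂ = V₁·(T₂/T₁) = 1287 L.
T constant ⇒ Boyle's law P V = const: T₃ = T₂; V₃ = V₂·(P₂/P₃) = 616.6 L.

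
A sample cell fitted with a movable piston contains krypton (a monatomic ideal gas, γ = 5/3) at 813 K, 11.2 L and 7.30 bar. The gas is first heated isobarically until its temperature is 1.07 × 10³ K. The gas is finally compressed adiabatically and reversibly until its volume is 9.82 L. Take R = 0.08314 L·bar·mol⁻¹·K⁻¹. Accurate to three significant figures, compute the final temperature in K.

P constant ⇒ V ∝ T: P₂ = P₁; V₂ = V₁·(T₂/T₁) = 14.74 L.
Reversible adiabatic, γ = 5/3: T₃ = T₂·(V₂/V₃)^(γ−1) = 1403 K; P₃ = P₂·(V₂/V₃)^γ = 14.37 bar.

T₃ ≈ 1.40e+03 K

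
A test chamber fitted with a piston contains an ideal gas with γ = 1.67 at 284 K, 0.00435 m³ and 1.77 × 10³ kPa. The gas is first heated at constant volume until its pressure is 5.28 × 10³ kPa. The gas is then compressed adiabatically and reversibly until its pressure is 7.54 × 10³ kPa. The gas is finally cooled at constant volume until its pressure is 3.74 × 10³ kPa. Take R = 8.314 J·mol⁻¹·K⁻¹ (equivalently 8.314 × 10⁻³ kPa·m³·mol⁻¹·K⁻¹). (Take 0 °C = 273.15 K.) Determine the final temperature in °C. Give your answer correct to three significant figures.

T₄ ≈ 212 °C

Isochoric, so P/T is constant: V₂ = V₁; T₂ = T₁·(P₂/P₁) = 847.2 K.
Reversible adiabatic, γ = 1.67: T₃ = T₂·(P₃/P₂)^((γ−1)/γ) = 977.4 K; V₃ = V₂·(P₂/P₃)^(1/γ) = 0.003514 m³.
V constant ⇒ P ∝ T: V₄ = V₃; T₄ = T₃·(P₄/P₃) = 484.8 K.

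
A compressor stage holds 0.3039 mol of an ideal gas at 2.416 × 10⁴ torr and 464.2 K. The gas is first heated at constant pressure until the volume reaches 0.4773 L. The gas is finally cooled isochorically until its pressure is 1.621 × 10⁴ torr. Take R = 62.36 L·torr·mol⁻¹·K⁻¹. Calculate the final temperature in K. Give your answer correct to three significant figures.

T₃ ≈ 408 K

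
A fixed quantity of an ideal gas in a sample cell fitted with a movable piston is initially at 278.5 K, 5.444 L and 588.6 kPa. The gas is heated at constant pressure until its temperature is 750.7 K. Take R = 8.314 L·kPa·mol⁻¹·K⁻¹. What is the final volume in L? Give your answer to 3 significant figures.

V₂ ≈ 14.7 L

P constant ⇒ V ∝ T: P₂ = P₁; V₂ = V₁·(T₂/T₁) = 14.67 L.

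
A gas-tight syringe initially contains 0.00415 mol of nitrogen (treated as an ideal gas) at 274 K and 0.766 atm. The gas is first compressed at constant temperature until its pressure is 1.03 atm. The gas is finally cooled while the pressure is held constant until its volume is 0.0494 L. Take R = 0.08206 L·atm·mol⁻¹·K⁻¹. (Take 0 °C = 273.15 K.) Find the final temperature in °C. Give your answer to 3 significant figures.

T₃ ≈ -124 °C

From PV = nRT: V₁ = nRT₁/P₁ = 0.1218 L.
T constant ⇒ Boyle's law P V = const: T₂ = T₁; V₂ = V₁·(P₁/P₂) = 0.09059 L.
Isobaric, so V/T is constant: P₃ = P₂; T₃ = T₂·(V₃/V₂) = 149.4 K.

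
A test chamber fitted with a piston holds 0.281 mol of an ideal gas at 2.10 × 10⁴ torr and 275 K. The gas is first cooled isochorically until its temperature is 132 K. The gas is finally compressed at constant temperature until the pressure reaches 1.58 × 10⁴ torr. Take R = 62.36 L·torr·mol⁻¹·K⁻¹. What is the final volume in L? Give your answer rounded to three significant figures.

From PV = nRT: V₁ = nRT₁/P₁ = 0.2295 L.
Isochoric, so P/T is constant: V₂ = V₁; P₂ = P₁·(T₂/T₁) = 1.008e+04 torr.
Isothermal, so P V is constant: T₃ = T₂; V₃ = V₂·(P₂/P₃) = 0.1464 L.

V₃ ≈ 0.146 L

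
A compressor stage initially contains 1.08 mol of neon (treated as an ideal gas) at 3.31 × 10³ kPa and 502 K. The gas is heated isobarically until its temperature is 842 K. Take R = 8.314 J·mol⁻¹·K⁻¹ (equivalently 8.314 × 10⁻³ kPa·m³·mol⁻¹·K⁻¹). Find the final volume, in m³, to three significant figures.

V₂ ≈ 0.00228 m³

From PV = nRT: V₁ = nRT₁/P₁ = 0.001362 m³.
P constant ⇒ V ∝ T: P₂ = P₁; V₂ = V₁·(T₂/T₁) = 0.002284 m³.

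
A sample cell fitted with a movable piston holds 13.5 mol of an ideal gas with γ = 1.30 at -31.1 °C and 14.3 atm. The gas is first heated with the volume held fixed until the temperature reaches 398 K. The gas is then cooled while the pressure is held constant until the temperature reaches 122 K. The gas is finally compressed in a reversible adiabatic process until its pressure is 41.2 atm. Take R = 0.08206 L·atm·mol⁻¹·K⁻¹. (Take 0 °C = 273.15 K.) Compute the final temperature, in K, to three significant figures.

T₄ ≈ 139 K

Convert: T₁ = 242.0 K.
From PV = nRT: V₁ = nRT₁/P₁ = 18.75 L.
Isochoric, so P/T is constant: V₂ = V₁; P₂ = P₁·(T₂/T₁) = 23.51 atm.
P constant ⇒ V ∝ T: P₃ = P₂; V₃ = V₂·(T₃/T₂) = 5.748 L.
Adiabatic (γ = 1.30), T V^(γ−1) and P V^γ constant: T₄ = T₃·(P₄/P₃)^((γ−1)/γ) = 138.9 K; V₄ = V₃·(P₃/P₄)^(1/γ) = 3.734 L.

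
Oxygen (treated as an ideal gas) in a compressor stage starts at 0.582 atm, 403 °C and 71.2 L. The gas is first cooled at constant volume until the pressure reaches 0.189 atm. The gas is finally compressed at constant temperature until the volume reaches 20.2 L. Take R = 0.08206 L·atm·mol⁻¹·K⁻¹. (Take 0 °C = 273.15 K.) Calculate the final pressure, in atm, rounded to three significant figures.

P₃ ≈ 0.666 atm

Convert: T₁ = 676.1 K.
V constant ⇒ P ∝ T: V₂ = V₁; T₂ = T₁·(P₂/P₁) = 219.6 K.
T constant ⇒ Boyle's law P V = const: T₃ = T₂; P₃ = P₂·(V₂/V₃) = 0.6662 atm.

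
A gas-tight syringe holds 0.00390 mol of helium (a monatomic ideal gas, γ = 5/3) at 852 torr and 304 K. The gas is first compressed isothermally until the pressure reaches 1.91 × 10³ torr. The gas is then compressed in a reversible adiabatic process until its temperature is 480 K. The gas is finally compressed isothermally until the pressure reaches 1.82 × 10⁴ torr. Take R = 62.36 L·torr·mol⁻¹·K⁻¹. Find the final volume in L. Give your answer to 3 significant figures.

V₄ ≈ 0.00641 L

From PV = nRT: V₁ = nRT₁/P₁ = 0.08678 L.
T constant ⇒ Boyle's law P V = const: T₂ = T₁; V₂ = V₁·(P₁/P₂) = 0.03871 L.
Reversible adiabatic, γ = 5/3: P₃ = P₂·(T₃/T₂)^(γ/(γ−1)) = 5983 torr; V₃ = V₂·(T₂/T₃)^(1/(γ−1)) = 0.01951 L.
Isothermal, so P V is constant: T₄ = T₃; V₄ = V₃·(P₃/P₄) = 0.006414 L.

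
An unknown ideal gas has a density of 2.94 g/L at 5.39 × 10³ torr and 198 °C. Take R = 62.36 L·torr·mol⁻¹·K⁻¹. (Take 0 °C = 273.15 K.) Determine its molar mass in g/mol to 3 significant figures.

M ≈ 16.0 g/mol

ρ = PM/(RT) ⇒ M = ρRT/P = (2.94 × 62.36 × 471.1) / 5.39e+03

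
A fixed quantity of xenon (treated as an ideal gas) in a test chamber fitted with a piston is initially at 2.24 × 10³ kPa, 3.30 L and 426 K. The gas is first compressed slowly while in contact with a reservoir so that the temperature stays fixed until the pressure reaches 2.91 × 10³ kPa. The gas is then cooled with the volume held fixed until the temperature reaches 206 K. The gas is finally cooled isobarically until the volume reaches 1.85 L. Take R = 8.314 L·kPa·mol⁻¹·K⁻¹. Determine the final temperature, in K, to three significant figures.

T₄ ≈ 150 K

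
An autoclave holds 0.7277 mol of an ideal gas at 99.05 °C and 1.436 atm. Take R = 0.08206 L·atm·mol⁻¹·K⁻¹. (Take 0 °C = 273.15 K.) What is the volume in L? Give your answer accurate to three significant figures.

V ≈ 15.5 L

Convert: T = 372.20 K.
PV = nRT ⇒ V = nRT/P = (0.7277 × 0.08206 × 372.20) / 1.436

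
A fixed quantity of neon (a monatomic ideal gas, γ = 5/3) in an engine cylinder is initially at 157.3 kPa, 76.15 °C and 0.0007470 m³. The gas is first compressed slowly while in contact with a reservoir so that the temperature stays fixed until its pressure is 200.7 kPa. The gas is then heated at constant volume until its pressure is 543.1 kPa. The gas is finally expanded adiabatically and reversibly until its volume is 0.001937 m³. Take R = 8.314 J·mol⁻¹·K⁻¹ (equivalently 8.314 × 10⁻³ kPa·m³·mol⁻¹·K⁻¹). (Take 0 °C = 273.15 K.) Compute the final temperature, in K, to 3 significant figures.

Convert: T₁ = 349.3 K.
Isothermal, so P V is constant: T₂ = T₁; V₂ = V₁·(P₁/P₂) = 0.0005855 m³.
Isochoric, so P/T is constant: V₃ = V₂; T₃ = T₂·(P₃/P₂) = 945.2 K.
Adiabatic (γ = 5/3), T V^(γ−1) and P V^γ constant: T₄ = T₃·(V₃/V₄)^(γ−1) = 425.7 K; P₄ = P₃·(V₃/V₄)^γ = 73.93 kPa.

T₄ ≈ 426 K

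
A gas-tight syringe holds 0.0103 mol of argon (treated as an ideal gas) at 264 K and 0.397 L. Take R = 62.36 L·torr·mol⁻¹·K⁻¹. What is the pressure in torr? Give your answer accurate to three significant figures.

PV = nRT ⇒ P = nRT/V = (0.0103 × 62.36 × 264) / 0.397

P ≈ 427 torr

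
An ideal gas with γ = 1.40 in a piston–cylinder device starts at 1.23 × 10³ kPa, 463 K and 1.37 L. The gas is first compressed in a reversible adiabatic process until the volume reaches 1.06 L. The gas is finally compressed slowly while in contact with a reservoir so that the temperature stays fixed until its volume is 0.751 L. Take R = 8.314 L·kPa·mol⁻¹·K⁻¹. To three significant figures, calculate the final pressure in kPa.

Adiabatic (γ = 1.40), T V^(γ−1) and P V^γ constant: T₂ = T₁·(V₁/V₂)^(γ−1) = 513.0 K; P₂ = P₁·(V₁/V₂)^γ = 1762 kPa.
Isothermal, so P V is constant: T₃ = T₂; P₃ = P₂·(V₂/V₃) = 2486 kPa.

P₃ ≈ 2.49e+03 kPa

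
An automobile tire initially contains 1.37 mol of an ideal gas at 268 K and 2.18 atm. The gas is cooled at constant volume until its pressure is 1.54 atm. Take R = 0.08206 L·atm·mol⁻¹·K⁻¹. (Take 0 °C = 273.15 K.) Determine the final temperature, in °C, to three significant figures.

From PV = nRT: V₁ = nRT₁/P₁ = 13.82 L.
Isochoric, so P/T is constant: V₂ = V₁; T₂ = T₁·(P₂/P₁) = 189.3 K.

T₂ ≈ -83.8 °C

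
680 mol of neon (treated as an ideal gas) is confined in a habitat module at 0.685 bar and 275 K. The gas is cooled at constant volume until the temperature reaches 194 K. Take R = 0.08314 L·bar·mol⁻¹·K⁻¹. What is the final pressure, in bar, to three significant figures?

From PV = nRT: V₁ = nRT₁/P₁ = 2.270e+04 L.
Isochoric, so P/T is constant: V₂ = V₁; P₂ = P₁·(T₂/T₁) = 0.4832 bar.

P₂ ≈ 0.483 bar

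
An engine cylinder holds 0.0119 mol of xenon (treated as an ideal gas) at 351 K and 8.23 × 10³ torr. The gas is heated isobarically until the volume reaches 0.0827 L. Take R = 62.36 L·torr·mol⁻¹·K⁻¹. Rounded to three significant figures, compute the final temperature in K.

T₂ ≈ 917 K

From PV = nRT: V₁ = nRT₁/P₁ = 0.03165 L.
Isobaric, so V/T is constant: P₂ = P₁; T₂ = T₁·(V₂/V₁) = 917.2 K.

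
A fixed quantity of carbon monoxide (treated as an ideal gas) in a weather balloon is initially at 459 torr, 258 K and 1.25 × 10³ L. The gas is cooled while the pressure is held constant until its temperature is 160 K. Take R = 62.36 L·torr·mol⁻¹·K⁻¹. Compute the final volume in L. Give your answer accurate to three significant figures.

V₂ ≈ 775 L

P constant ⇒ V ∝ T: P₂ = P₁; V₂ = V₁·(T₂/T₁) = 775.2 L.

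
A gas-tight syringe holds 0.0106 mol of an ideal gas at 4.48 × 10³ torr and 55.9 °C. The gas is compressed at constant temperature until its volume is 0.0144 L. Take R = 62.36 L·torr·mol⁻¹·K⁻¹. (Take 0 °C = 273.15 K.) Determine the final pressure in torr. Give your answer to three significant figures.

P₂ ≈ 1.51e+04 torr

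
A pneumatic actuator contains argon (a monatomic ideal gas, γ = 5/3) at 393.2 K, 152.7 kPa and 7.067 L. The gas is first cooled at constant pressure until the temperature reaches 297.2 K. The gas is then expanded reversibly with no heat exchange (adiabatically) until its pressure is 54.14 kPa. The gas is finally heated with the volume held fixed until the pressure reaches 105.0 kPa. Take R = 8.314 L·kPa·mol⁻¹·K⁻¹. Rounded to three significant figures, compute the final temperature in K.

P constant ⇒ V ∝ T: P₂ = P₁; V₂ = V₁·(T₂/T₁) = 5.342 L.
Reversible adiabatic, γ = 5/3: T₃ = T₂·(P₃/P₂)^((γ−1)/γ) = 196.3 K; V₃ = V₂·(P₂/P₃)^(1/γ) = 9.951 L.
V constant ⇒ P ∝ T: V₄ = V₃; T₄ = T₃·(P₄/P₃) = 380.7 K.

T₄ ≈ 381 K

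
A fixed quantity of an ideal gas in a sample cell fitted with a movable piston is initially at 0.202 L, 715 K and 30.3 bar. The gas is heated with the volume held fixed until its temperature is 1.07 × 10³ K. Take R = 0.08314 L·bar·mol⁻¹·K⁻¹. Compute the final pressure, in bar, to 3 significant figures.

V constant ⇒ P ∝ T: V₂ = V₁; P₂ = P₁·(T₂/T₁) = 45.34 bar.

P₂ ≈ 45.3 bar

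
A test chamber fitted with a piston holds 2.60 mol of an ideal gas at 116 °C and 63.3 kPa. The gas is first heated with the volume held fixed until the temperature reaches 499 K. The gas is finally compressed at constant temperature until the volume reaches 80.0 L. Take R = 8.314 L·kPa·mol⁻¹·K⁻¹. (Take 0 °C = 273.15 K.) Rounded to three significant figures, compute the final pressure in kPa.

P₃ ≈ 135 kPa

Convert: T₁ = 389.1 K.
From PV = nRT: V₁ = nRT₁/P₁ = 132.9 L.
Isochoric, so P/T is constant: V₂ = V₁; P₂ = P₁·(T₂/T₁) = 81.17 kPa.
T constant ⇒ Boyle's law P V = const: T₃ = T₂; P₃ = P₂·(V₂/V₃) = 134.8 kPa.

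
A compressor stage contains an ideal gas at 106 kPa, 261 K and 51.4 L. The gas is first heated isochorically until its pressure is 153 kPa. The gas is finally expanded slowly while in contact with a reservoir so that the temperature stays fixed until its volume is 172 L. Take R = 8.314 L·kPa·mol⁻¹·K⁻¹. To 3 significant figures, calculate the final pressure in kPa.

P₃ ≈ 45.7 kPa

V constant ⇒ P ∝ T: V₂ = V₁; T₂ = T₁·(P₂/P₁) = 376.7 K.
T constant ⇒ Boyle's law P V = const: T₃ = T₂; P₃ = P₂·(V₂/V₃) = 45.72 kPa.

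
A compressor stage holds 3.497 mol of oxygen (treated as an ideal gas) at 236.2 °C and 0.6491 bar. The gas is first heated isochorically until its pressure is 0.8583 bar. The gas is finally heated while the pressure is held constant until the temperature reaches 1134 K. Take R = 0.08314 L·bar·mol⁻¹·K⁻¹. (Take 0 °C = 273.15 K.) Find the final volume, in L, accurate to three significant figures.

V₃ ≈ 384 L

Convert: T₁ = 509.3 K.
From PV = nRT: V₁ = nRT₁/P₁ = 228.1 L.
Isochoric, so P/T is constant: V₂ = V₁; T₂ = T₁·(P₂/P₁) = 673.5 K.
Isobaric, so V/T is constant: P₃ = P₂; V₃ = V₂·(T₃/T₂) = 384.1 L.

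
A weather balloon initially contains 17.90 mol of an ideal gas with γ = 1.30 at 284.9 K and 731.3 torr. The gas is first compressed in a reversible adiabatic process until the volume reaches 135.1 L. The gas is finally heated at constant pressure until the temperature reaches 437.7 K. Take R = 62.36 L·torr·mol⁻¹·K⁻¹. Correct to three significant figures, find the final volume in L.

V₃ ≈ 146 L

From PV = nRT: V₁ = nRT₁/P₁ = 434.9 L.
Adiabatic (γ = 1.30), T V^(γ−1) and P V^γ constant: T₂ = T₁·(V₁/V₂)^(γ−1) = 404.6 K; P₂ = P₁·(V₁/V₂)^γ = 3343 torr.
Isobaric, so V/T is constant: P₃ = P₂; V₃ = V₂·(T₃/T₂) = 146.2 L.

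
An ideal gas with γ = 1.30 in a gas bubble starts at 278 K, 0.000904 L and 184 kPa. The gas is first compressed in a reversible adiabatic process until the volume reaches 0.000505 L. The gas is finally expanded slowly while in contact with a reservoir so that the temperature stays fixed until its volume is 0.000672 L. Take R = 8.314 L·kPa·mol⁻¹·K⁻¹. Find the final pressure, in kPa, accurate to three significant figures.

P₃ ≈ 295 kPa

Adiabatic (γ = 1.30), T V^(γ−1) and P V^γ constant: T₂ = T₁·(V₁/V₂)^(γ−1) = 331.1 K; P₂ = P₁·(V₁/V₂)^γ = 392.2 kPa.
T constant ⇒ Boyle's law P V = const: T₃ = T₂; P₃ = P₂·(V₂/V₃) = 294.8 kPa.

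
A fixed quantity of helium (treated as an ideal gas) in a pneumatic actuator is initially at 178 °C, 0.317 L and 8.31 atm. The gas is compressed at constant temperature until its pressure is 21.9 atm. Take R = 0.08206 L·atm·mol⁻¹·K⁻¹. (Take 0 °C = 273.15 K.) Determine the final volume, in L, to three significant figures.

Convert: T₁ = 451.1 K.
Isothermal, so P V is constant: T₂ = T₁; V₂ = V₁·(P₁/P₂) = 0.1203 L.

V₂ ≈ 0.120 L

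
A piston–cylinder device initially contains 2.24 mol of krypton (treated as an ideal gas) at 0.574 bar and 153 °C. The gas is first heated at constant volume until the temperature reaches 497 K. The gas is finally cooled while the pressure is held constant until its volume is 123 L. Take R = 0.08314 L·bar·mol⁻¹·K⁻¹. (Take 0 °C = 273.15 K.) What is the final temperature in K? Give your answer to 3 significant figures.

T₃ ≈ 442 K

Convert: T₁ = 426.1 K.
From PV = nRT: V₁ = nRT₁/P₁ = 138.3 L.
Isochoric, so P/T is constant: V₂ = V₁; P₂ = P₁·(T₂/T₁) = 0.6694 bar.
Isobaric, so V/T is constant: P₃ = P₂; T₃ = T₂·(V₃/V₂) = 442.1 K.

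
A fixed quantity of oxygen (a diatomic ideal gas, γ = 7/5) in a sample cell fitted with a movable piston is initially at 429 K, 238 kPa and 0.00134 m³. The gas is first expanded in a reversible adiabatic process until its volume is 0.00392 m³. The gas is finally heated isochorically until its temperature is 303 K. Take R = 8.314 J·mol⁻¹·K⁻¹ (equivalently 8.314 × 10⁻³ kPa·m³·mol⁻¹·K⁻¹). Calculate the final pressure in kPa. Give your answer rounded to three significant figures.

Reversible adiabatic, γ = 7/5: T₂ = T₁·(V₁/V₂)^(γ−1) = 279.2 K; P₂ = P₁·(V₁/V₂)^γ = 52.96 kPa.
Isochoric, so P/T is constant: V₃ = V₂; P₃ = P₂·(T₃/T₂) = 57.46 kPa.

P₃ ≈ 57.5 kPa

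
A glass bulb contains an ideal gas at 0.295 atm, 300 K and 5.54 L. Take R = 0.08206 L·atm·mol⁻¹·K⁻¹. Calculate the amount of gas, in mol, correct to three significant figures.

n ≈ 0.0664 mol

PV = nRT ⇒ n = PV/(RT) = (0.295 × 5.54) / (0.08206 × 300)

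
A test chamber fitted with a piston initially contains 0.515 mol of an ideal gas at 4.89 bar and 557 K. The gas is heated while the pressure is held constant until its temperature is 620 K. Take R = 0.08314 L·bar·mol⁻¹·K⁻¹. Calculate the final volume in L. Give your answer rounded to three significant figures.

V₂ ≈ 5.43 L

From PV = nRT: V₁ = nRT₁/P₁ = 4.877 L.
P constant ⇒ V ∝ T: P₂ = P₁; V₂ = V₁·(T₂/T₁) = 5.429 L.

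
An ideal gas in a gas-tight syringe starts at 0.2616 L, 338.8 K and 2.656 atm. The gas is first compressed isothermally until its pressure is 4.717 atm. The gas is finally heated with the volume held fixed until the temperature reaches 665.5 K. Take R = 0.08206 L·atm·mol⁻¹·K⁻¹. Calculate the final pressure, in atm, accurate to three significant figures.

P₃ ≈ 9.27 atm

Isothermal, so P V is constant: T₂ = T₁; V₂ = V₁·(P₁/P₂) = 0.1473 L.
V constant ⇒ P ∝ T: V₃ = V₂; P₃ = P₂·(T₃/T₂) = 9.266 atm.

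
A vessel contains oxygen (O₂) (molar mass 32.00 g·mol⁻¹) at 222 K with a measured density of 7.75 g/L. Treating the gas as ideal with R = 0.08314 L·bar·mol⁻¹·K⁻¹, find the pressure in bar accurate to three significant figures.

ρ = PM/(RT) ⇒ P = ρRT/M = (7.75 × 0.08314 × 222.0) / 32.00

P ≈ 4.47 bar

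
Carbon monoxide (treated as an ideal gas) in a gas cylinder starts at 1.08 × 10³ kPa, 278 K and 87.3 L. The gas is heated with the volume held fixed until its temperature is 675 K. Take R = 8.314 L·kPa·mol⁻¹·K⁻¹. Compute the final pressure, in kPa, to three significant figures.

V constant ⇒ P ∝ T: V₂ = V₁; P₂ = P₁·(T₂/T₁) = 2622 kPa.

P₂ ≈ 2.62e+03 kPa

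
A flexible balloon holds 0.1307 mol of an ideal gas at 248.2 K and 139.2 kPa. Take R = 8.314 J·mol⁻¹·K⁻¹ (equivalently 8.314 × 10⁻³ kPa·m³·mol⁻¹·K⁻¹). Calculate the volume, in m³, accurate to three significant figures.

V ≈ 0.00194 m³

PV = nRT ⇒ V = nRT/P = (0.1307 × 8.314 × 10⁻³ × 248.2) / 139.2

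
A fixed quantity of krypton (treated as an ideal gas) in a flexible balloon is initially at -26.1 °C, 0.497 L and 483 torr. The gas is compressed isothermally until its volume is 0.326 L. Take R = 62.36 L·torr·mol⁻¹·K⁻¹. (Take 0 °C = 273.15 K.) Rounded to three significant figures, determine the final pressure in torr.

P₂ ≈ 736 torr

Convert: T₁ = 247.0 K.
Isothermal, so P V is constant: T₂ = T₁; P₂ = P₁·(V₁/V₂) = 736.4 torr.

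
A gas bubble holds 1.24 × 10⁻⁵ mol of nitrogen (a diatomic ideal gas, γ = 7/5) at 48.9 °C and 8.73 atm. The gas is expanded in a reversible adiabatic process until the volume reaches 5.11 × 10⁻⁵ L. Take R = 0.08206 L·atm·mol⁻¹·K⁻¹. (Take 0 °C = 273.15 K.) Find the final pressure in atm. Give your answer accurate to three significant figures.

P₂ ≈ 5.67 atm

Convert: T₁ = 322.0 K.
From PV = nRT: V₁ = nRT₁/P₁ = 3.754e-05 L.
Reversible adiabatic, γ = 7/5: T₂ = T₁·(V₁/V₂)^(γ−1) = 284.7 K; P₂ = P₁·(V₁/V₂)^γ = 5.669 atm.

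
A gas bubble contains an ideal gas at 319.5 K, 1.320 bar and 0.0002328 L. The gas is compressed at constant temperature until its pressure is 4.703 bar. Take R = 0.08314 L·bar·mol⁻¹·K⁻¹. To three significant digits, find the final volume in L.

V₂ ≈ 6.53e-05 L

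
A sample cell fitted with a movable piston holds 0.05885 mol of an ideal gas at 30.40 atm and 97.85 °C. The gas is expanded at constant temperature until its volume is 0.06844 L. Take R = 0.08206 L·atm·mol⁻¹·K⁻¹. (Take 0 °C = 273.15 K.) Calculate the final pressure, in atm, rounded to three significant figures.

P₂ ≈ 26.2 atm

Convert: T₁ = 371.0 K.
From PV = nRT: V₁ = nRT₁/P₁ = 0.05894 L.
Isothermal, so P V is constant: T₂ = T₁; P₂ = P₁·(V₁/V₂) = 26.18 atm.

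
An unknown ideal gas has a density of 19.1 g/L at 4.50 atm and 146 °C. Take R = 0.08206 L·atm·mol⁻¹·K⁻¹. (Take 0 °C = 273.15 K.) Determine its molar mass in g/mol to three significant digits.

ρ = PM/(RT) ⇒ M = ρRT/P = (19.1 × 0.08206 × 419.1) / 4.50

M ≈ 146 g/mol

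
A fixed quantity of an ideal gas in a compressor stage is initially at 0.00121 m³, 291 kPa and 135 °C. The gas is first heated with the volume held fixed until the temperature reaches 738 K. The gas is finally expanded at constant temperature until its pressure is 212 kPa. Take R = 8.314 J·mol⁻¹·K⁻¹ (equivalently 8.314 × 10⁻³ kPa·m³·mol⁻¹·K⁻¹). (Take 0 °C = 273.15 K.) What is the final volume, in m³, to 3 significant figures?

V₃ ≈ 0.00300 m³

Convert: T₁ = 408.1 K.
Isochoric, so P/T is constant: V₂ = V₁; P₂ = P₁·(T₂/T₁) = 526.2 kPa.
Isothermal, so P V is constant: T₃ = T₂; V₃ = V₂·(P₂/P₃) = 0.003003 m³.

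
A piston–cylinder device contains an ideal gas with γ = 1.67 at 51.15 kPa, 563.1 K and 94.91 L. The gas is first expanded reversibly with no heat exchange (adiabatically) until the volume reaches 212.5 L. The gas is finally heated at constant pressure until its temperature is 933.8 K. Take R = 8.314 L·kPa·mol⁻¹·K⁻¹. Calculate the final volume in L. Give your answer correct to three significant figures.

V₃ ≈ 605 L

Adiabatic (γ = 1.67), T V^(γ−1) and P V^γ constant: T₂ = T₁·(V₁/V₂)^(γ−1) = 328.1 K; P₂ = P₁·(V₁/V₂)^γ = 13.31 kPa.
P constant ⇒ V ∝ T: P₃ = P₂; V₃ = V₂·(T₃/T₂) = 604.7 L.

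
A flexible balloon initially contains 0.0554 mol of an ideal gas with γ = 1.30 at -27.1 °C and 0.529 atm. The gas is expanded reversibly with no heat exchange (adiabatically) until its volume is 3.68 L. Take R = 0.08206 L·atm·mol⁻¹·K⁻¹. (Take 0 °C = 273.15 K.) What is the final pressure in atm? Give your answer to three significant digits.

Convert: T₁ = 246.0 K.
From PV = nRT: V₁ = nRT₁/P₁ = 2.115 L.
Reversible adiabatic, γ = 1.30: T₂ = T₁·(V₁/V₂)^(γ−1) = 208.4 K; P₂ = P₁·(V₁/V₂)^γ = 0.2574 atm.

P₂ ≈ 0.257 atm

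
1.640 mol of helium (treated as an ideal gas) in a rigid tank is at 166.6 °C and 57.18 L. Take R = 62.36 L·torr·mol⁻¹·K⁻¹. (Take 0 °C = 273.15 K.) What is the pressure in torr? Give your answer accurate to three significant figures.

P ≈ 787 torr

Convert: T = 439.75 K.
PV = nRT ⇒ P = nRT/V = (1.640 × 62.36 × 439.75) / 57.18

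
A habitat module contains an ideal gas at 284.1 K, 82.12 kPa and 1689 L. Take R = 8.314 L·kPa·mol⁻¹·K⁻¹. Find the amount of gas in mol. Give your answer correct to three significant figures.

n ≈ 58.7 mol

PV = nRT ⇒ n = PV/(RT) = (82.12 × 1689) / (8.314 × 284.1)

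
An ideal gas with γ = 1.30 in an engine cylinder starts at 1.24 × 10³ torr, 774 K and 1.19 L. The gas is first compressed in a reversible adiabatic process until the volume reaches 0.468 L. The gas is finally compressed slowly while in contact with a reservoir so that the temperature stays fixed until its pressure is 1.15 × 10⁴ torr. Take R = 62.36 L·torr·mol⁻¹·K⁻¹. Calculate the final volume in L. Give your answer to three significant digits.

Adiabatic (γ = 1.30), T V^(γ−1) and P V^γ constant: T₂ = T₁·(V₁/V₂)^(γ−1) = 1024 K; P₂ = P₁·(V₁/V₂)^γ = 4172 torr.
Isothermal, so P V is constant: T₃ = T₂; V₃ = V₂·(P₂/P₃) = 0.1698 L.

V₃ ≈ 0.170 L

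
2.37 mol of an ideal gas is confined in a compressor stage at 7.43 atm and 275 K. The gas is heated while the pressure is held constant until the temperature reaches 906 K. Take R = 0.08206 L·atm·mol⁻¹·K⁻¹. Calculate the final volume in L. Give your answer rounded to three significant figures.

V₂ ≈ 23.7 L

From PV = nRT: V₁ = nRT₁/P₁ = 7.198 L.
P constant ⇒ V ∝ T: P₂ = P₁; V₂ = V₁·(T₂/T₁) = 23.71 L.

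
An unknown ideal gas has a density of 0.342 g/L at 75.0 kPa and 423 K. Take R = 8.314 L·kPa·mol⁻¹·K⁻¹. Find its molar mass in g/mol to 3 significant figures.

M ≈ 16.0 g/mol

ρ = PM/(RT) ⇒ M = ρRT/P = (0.342 × 8.314 × 423.0) / 75.0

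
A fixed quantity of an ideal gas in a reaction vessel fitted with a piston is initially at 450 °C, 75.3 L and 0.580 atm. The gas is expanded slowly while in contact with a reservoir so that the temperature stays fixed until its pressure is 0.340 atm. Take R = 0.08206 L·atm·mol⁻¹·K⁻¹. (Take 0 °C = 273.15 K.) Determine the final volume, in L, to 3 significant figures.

V₂ ≈ 128 L

Convert: T₁ = 723.1 K.
Isothermal, so P V is constant: T₂ = T₁; V₂ = V₁·(P₁/P₂) = 128.5 L.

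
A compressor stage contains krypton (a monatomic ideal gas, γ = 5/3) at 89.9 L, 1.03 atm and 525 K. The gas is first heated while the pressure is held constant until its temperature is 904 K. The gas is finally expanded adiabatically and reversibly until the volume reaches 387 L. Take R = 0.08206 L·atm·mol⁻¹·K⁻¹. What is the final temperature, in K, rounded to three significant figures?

P constant ⇒ V ∝ T: P₂ = P₁; V₂ = V₁·(T₂/T₁) = 154.8 L.
Reversible adiabatic, γ = 5/3: T₃ = T₂·(V₂/V₃)^(γ−1) = 490.8 K; P₃ = P₂·(V₂/V₃)^γ = 0.2237 atm.

T₃ ≈ 491 K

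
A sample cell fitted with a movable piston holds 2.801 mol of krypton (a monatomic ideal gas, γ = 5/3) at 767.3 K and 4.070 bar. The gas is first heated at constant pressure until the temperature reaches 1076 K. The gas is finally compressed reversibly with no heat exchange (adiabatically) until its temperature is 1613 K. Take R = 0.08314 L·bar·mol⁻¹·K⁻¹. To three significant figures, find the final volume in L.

V₃ ≈ 33.5 L

From PV = nRT: V₁ = nRT₁/P₁ = 43.90 L.
P constant ⇒ V ∝ T: P₂ = P₁; V₂ = V₁·(T₂/T₁) = 61.57 L.
Adiabatic (γ = 5/3), T V^(γ−1) and P V^γ constant: P₃ = P₂·(T₃/T₂)^(γ/(γ−1)) = 11.20 bar; V₃ = V₂·(T₂/T₃)^(1/(γ−1)) = 33.54 L.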